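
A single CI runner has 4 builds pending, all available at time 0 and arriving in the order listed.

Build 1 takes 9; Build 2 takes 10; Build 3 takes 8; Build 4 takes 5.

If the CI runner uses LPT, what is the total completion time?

88

LPT (decreasing processing time): Build 2 Build 1 Build 3 Build 4.
Build 2: 0→10
Build 1: 10→19
Build 3: 19→27
Build 4: 27→32
Sum = 10+19+27+32 = 88.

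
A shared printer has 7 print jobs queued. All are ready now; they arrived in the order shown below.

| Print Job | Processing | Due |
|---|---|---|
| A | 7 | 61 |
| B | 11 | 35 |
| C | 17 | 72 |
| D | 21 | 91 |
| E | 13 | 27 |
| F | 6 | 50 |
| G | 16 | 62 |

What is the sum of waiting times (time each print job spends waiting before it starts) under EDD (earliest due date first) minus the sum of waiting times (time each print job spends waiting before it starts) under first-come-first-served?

EDD (increasing due date): E B F A G C D.
E: waits 0, runs 0→13
B: waits 13, runs 13→24
F: waits 24, runs 24→30
A: waits 30, runs 30→37
G: waits 37, runs 37→53
C: waits 53, runs 53→70
D: waits 70, runs 70→91
Sum = 0+13+24+30+37+53+70 = 227.
FIFO (arrival order): A B C D E F G.
A: waits 0, runs 0→7
B: waits 7, runs 7→18
C: waits 18, runs 18→35
D: waits 35, runs 35→56
E: waits 56, runs 56→69
F: waits 69, runs 69→75
G: waits 75, runs 75→91
Sum = 0+7+18+35+56+69+75 = 260.
Difference = 227 − 260 = -33.

-33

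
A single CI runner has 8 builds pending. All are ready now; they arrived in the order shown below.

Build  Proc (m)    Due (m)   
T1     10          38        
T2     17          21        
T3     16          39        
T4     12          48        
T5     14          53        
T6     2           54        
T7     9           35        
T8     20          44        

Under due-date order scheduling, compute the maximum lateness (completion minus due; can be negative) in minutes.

EDD (increasing due date): T2 T7 T1 T3 T8 T4 T5 T6.
T2: 0→17, due 21, lateness -4
T7: 17→26, due 35, lateness -9
T1: 26→36, due 38, lateness -2
T3: 36→52, due 39, lateness 13
T8: 52→72, due 44, lateness 28
T4: 72→84, due 48, lateness 36
T5: 84→98, due 53, lateness 45
T6: 98→100, due 54, lateness 46
Maximum = 46.

46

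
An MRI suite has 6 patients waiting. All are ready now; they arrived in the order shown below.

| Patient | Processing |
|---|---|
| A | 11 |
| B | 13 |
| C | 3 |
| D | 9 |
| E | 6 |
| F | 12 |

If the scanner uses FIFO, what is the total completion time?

194

FIFO (arrival order): A B C D E F.
A: 0→11
B: 11→24
C: 24→27
D: 27→36
E: 36→42
F: 42→54
Sum = 11+24+27+36+42+54 = 194.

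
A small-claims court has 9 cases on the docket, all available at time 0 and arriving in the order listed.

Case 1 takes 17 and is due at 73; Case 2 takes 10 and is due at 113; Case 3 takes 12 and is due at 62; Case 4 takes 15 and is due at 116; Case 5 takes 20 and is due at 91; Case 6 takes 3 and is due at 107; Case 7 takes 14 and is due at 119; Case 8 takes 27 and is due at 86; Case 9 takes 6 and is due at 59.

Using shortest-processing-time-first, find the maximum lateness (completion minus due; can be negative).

38

SPT (increasing processing time): Case 6 Case 9 Case 2 Case 3 Case 7 Case 4 Case 1 Case 5 Case 8.
Case 6: 0→3, due 107, lateness -104
Case 9: 3→9, due 59, lateness -50
Case 2: 9→19, due 113, lateness -94
Case 3: 19→31, due 62, lateness -31
Case 7: 31→45, due 119, lateness -74
Case 4: 45→60, due 116, lateness -56
Case 1: 60→77, due 73, lateness 4
Case 5: 77→97, due 91, lateness 6
Case 8: 97→124, due 86, lateness 38
Maximum = 38.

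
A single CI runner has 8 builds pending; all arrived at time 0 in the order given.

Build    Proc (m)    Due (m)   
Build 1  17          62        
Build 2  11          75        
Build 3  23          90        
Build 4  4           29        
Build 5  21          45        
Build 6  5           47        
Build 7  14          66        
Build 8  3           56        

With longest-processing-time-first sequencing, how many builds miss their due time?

LPT (decreasing processing time): Build 3 Build 5 Build 1 Build 7 Build 2 Build 6 Build 4 Build 8.
Build 3: 0→23, due 90, tardiness 0
Build 5: 23→44, due 45, tardiness 0
Build 1: 44→61, due 62, tardiness 0
Build 7: 61→75, due 66, tardiness 9
Build 2: 75→86, due 75, tardiness 11
Build 6: 86→91, due 47, tardiness 44
Build 4: 91→95, due 29, tardiness 66
Build 8: 95→98, due 56, tardiness 42
Late builds: 5.

5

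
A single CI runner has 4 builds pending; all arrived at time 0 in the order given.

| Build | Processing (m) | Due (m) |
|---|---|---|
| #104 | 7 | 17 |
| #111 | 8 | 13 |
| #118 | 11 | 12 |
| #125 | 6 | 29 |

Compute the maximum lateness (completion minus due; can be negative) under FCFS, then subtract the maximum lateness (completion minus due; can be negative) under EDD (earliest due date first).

5

FIFO (arrival order): #104 #111 #118 #125.
#104: 0→7, due 17, lateness -10
#111: 7→15, due 13, lateness 2
#118: 15→26, due 12, lateness 14
#125: 26→32, due 29, lateness 3
Maximum = 14.
EDD (increasing due date): #118 #111 #104 #125.
#118: 0→11, due 12, lateness -1
#111: 11→19, due 13, lateness 6
#104: 19→26, due 17, lateness 9
#125: 26→32, due 29, lateness 3
Maximum = 9.
Difference = 14 − 9 = 5.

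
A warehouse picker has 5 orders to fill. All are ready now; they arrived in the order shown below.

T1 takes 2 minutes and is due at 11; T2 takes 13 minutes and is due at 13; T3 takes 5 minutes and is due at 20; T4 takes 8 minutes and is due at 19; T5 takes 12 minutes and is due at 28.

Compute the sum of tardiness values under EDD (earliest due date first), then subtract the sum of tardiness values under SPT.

EDD (increasing due date): T1 T2 T4 T3 T5.
T1: 0→2, due 11, tardiness 0
T2: 2→15, due 13, tardiness 2
T4: 15→23, due 19, tardiness 4
T3: 23→28, due 20, tardiness 8
T5: 28→40, due 28, tardiness 12
Sum = 0+2+4+8+12 = 26.
SPT (increasing processing time): T1 T3 T4 T5 T2.
T1: 0→2, due 11, tardiness 0
T3: 2→7, due 20, tardiness 0
T4: 7→15, due 19, tardiness 0
T5: 15→27, due 28, tardiness 0
T2: 27→40, due 13, tardiness 27
Sum = 0+0+0+0+27 = 27.
Difference = 26 − 27 = -1.

-1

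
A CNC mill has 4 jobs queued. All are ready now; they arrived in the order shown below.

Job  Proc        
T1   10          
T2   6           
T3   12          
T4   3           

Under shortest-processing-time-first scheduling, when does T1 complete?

SPT (increasing processing time): T4 T2 T1 T3.
T4: 0→3
T2: 3→9
T1: 9→19

19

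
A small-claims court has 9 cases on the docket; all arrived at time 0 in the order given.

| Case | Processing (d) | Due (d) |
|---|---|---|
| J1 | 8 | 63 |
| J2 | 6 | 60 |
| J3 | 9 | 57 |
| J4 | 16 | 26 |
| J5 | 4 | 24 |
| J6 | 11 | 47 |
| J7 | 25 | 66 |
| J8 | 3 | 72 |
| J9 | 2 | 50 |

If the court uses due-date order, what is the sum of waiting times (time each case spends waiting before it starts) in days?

EDD (increasing due date): J5 J4 J6 J9 J3 J2 J1 J7 J8.
J5: waits 0, runs 0→4
J4: waits 4, runs 4→20
J6: waits 20, runs 20→31
J9: waits 31, runs 31→33
J3: waits 33, runs 33→42
J2: waits 42, runs 42→48
J1: waits 48, runs 48→56
J7: waits 56, runs 56→81
J8: waits 81, runs 81→84
Sum = 0+4+20+31+33+42+48+56+81 = 315.

315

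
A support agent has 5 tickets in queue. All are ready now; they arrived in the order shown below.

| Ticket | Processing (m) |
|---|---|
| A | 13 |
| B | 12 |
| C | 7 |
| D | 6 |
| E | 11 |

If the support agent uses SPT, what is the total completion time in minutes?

SPT (increasing processing time): D C E B A.
D: 0→6
C: 6→13
E: 13→24
B: 24→36
A: 36→49
Sum = 6+13+24+36+49 = 128.

128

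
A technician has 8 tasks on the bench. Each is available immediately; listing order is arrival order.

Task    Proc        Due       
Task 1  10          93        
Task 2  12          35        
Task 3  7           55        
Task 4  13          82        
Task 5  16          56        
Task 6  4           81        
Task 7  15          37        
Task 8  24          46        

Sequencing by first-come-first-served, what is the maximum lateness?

55

FIFO (arrival order): Task 1 Task 2 Task 3 Task 4 Task 5 Task 6 Task 7 Task 8.
Task 1: 0→10, due 93, lateness -83
Task 2: 10→22, due 35, lateness -13
Task 3: 22→29, due 55, lateness -26
Task 4: 29→42, due 82, lateness -40
Task 5: 42→58, due 56, lateness 2
Task 6: 58→62, due 81, lateness -19
Task 7: 62→77, due 37, lateness 40
Task 8: 77→101, due 46, lateness 55
Maximum = 55.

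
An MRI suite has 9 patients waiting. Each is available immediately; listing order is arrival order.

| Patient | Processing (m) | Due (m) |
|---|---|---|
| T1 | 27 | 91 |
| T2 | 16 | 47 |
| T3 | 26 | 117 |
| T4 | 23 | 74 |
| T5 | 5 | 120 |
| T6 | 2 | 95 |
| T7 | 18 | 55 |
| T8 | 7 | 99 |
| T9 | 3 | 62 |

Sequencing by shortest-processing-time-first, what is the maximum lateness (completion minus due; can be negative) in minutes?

36

SPT (increasing processing time): T6 T9 T5 T8 T2 T7 T4 T3 T1.
T6: 0→2, due 95, lateness -93
T9: 2→5, due 62, lateness -57
T5: 5→10, due 120, lateness -110
T8: 10→17, due 99, lateness -82
T2: 17→33, due 47, lateness -14
T7: 33→51, due 55, lateness -4
T4: 51→74, due 74, lateness 0
T3: 74→100, due 117, lateness -17
T1: 100→127, due 91, lateness 36
Maximum = 36.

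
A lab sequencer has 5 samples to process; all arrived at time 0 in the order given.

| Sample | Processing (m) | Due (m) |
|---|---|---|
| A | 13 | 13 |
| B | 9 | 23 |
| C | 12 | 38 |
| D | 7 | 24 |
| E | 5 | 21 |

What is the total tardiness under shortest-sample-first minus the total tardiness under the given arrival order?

SPT (increasing processing time): E D B C A.
E: 0→5, due 21, tardiness 0
D: 5→12, due 24, tardiness 0
B: 12→21, due 23, tardiness 0
C: 21→33, due 38, tardiness 0
A: 33→46, due 13, tardiness 33
Sum = 0+0+0+0+33 = 33.
FIFO (arrival order): A B C D E.
A: 0→13, due 13, tardiness 0
B: 13→22, due 23, tardiness 0
C: 22→34, due 38, tardiness 0
D: 34→41, due 24, tardiness 17
E: 41→46, due 21, tardiness 25
Sum = 0+0+0+17+25 = 42.
Difference = 33 − 42 = -9.

-9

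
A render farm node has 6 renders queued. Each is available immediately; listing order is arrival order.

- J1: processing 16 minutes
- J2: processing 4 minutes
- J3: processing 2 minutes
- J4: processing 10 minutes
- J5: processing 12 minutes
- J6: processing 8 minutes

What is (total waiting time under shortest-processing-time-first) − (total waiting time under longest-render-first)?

SPT (increasing processing time): J3 J2 J6 J4 J5 J1.
J3: waits 0, runs 0→2
J2: waits 2, runs 2→6
J6: waits 6, runs 6→14
J4: waits 14, runs 14→24
J5: waits 24, runs 24→36
J1: waits 36, runs 36→52
Sum = 0+2+6+14+24+36 = 82.
LPT (decreasing processing time): J1 J5 J4 J6 J2 J3.
J1: waits 0, runs 0→16
J5: waits 16, runs 16→28
J4: waits 28, runs 28→38
J6: waits 38, runs 38→46
J2: waits 46, runs 46→50
J3: waits 50, runs 50→52
Sum = 0+16+28+38+46+50 = 178.
Difference = 82 − 178 = -96.

-96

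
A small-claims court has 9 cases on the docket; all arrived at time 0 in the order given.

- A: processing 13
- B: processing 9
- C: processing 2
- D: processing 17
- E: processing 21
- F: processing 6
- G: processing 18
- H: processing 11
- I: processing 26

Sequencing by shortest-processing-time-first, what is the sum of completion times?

SPT (increasing processing time): C F B H A D G E I.
C: 0→2
F: 2→8
B: 8→17
H: 17→28
A: 28→41
D: 41→58
G: 58→76
E: 76→97
I: 97→123
Sum = 2+8+17+28+41+58+76+97+123 = 450.

450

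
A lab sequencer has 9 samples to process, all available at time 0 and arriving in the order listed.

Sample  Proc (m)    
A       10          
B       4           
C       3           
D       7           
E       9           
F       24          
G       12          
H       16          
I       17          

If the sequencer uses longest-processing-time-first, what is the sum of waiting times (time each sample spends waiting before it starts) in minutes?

LPT (decreasing processing time): F I H G A E D B C.
F: waits 0, runs 0→24
I: waits 24, runs 24→41
H: waits 41, runs 41→57
G: waits 57, runs 57→69
A: waits 69, runs 69→79
E: waits 79, runs 79→88
D: waits 88, runs 88→95
B: waits 95, runs 95→99
C: waits 99, runs 99→102
Sum = 0+24+41+57+69+79+88+95+99 = 552.

552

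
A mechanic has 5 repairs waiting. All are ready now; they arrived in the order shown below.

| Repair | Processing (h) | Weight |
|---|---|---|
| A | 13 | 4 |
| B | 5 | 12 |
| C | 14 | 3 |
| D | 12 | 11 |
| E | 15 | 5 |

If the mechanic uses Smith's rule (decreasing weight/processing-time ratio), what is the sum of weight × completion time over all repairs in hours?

764

WSPT (decreasing weight/processing-time ratio): B D E A C.
B: finishes 5, weight 12, w·C = 60
D: finishes 17, weight 11, w·C = 187
E: finishes 32, weight 5, w·C = 160
A: finishes 45, weight 4, w·C = 180
C: finishes 59, weight 3, w·C = 177
Sum = 60+187+160+180+177 = 764.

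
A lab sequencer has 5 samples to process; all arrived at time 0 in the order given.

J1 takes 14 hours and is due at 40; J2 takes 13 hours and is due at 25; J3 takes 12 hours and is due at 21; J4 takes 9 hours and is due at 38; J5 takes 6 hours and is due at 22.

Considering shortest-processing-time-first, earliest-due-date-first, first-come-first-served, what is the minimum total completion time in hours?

SPT (increasing processing time): J5 J4 J3 J2 J1.
J5: 0→6
J4: 6→15
J3: 15→27
J2: 27→40
J1: 40→54
Sum = 6+15+27+40+54 = 142.
EDD (increasing due date): J3 J5 J2 J4 J1.
J3: 0→12
J5: 12→18
J2: 18→31
J4: 31→40
J1: 40→54
Sum = 12+18+31+40+54 = 155.
FIFO (arrival order): J1 J2 J3 J4 J5.
J1: 0→14
J2: 14→27
J3: 27→39
J4: 39→48
J5: 48→54
Sum = 14+27+39+48+54 = 182.
SPT 142, EDD 155, FIFO 182 → minimum 142.

142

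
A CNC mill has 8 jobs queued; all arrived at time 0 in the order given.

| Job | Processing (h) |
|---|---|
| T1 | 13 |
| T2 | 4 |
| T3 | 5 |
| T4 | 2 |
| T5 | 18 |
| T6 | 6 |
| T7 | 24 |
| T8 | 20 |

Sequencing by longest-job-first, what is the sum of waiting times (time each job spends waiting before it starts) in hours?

462

LPT (decreasing processing time): T7 T8 T5 T1 T6 T3 T2 T4.
T7: waits 0, runs 0→24
T8: waits 24, runs 24→44
T5: waits 44, runs 44→62
T1: waits 62, runs 62→75
T6: waits 75, runs 75→81
T3: waits 81, runs 81→86
T2: waits 86, runs 86→90
T4: waits 90, runs 90→92
Sum = 0+24+44+62+75+81+86+90 = 462.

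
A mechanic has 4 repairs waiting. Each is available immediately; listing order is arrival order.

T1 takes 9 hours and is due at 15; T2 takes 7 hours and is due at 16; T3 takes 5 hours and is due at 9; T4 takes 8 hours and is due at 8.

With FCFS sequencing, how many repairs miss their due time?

FIFO (arrival order): T1 T2 T3 T4.
T1: 0→9, due 15, tardiness 0
T2: 9→16, due 16, tardiness 0
T3: 16→21, due 9, tardiness 12
T4: 21→29, due 8, tardiness 21
Late repairs: 2.

2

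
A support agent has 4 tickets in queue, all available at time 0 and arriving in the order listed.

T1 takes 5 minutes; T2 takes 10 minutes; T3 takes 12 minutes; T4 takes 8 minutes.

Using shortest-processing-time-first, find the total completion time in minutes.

SPT (increasing processing time): T1 T4 T2 T3.
T1: 0→5
T4: 5→13
T2: 13→23
T3: 23→35
Sum = 5+13+23+35 = 76.

76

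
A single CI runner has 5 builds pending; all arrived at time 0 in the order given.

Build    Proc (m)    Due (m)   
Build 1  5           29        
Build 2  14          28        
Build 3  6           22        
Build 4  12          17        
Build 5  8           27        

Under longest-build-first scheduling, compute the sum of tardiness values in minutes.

50

LPT (decreasing processing time): Build 2 Build 4 Build 5 Build 3 Build 1.
Build 2: 0→14, due 28, tardiness 0
Build 4: 14→26, due 17, tardiness 9
Build 5: 26→34, due 27, tardiness 7
Build 3: 34→40, due 22, tardiness 18
Build 1: 40→45, due 29, tardiness 16
Sum = 0+9+7+18+16 = 50.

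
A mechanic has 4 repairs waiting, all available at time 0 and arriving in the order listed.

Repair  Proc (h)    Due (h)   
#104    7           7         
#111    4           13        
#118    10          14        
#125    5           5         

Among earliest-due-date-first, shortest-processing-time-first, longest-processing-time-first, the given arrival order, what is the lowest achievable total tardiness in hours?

20

EDD (increasing due date): #125 #104 #111 #118.
#125: 0→5, due 5, tardiness 0
#104: 5→12, due 7, tardiness 5
#111: 12→16, due 13, tardiness 3
#118: 16→26, due 14, tardiness 12
Sum = 0+5+3+12 = 20.
SPT (increasing processing time): #111 #125 #104 #118.
#111: 0→4, due 13, tardiness 0
#125: 4→9, due 5, tardiness 4
#104: 9→16, due 7, tardiness 9
#118: 16→26, due 14, tardiness 12
Sum = 0+4+9+12 = 25.
LPT (decreasing processing time): #118 #104 #125 #111.
#118: 0→10, due 14, tardiness 0
#104: 10→17, due 7, tardiness 10
#125: 17→22, due 5, tardiness 17
#111: 22→26, due 13, tardiness 13
Sum = 0+10+17+13 = 40.
FIFO (arrival order): #104 #111 #118 #125.
#104: 0→7, due 7, tardiness 0
#111: 7→11, due 13, tardiness 0
#118: 11→21, due 14, tardiness 7
#125: 21→26, due 5, tardiness 21
Sum = 0+0+7+21 = 28.
EDD 20, SPT 25, LPT 40, FIFO 28 → minimum 20.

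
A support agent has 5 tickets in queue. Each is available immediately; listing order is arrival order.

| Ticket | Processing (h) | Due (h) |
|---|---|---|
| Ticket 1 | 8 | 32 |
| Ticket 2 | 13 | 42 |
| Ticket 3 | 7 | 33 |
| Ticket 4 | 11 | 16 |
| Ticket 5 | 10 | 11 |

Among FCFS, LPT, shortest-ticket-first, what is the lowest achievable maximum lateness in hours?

FIFO (arrival order): Ticket 1 Ticket 2 Ticket 3 Ticket 4 Ticket 5.
Ticket 1: 0→8, due 32, lateness -24
Ticket 2: 8→21, due 42, lateness -21
Ticket 3: 21→28, due 33, lateness -5
Ticket 4: 28→39, due 16, lateness 23
Ticket 5: 39→49, due 11, lateness 38
Maximum = 38.
LPT (decreasing processing time): Ticket 2 Ticket 4 Ticket 5 Ticket 1 Ticket 3.
Ticket 2: 0→13, due 42, lateness -29
Ticket 4: 13→24, due 16, lateness 8
Ticket 5: 24→34, due 11, lateness 23
Ticket 1: 34→42, due 32, lateness 10
Ticket 3: 42→49, due 33, lateness 16
Maximum = 23.
SPT (increasing processing time): Ticket 3 Ticket 1 Ticket 5 Ticket 4 Ticket 2.
Ticket 3: 0→7, due 33, lateness -26
Ticket 1: 7→15, due 32, lateness -17
Ticket 5: 15→25, due 11, lateness 14
Ticket 4: 25→36, due 16, lateness 20
Ticket 2: 36→49, due 42, lateness 7
Maximum = 20.
FIFO 38, LPT 23, SPT 20 → minimum 20.

20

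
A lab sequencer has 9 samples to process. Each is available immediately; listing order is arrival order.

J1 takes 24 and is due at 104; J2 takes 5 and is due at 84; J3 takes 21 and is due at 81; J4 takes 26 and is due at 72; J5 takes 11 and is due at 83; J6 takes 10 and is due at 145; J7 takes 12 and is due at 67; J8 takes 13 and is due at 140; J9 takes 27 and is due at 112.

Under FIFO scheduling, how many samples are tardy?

FIFO (arrival order): J1 J2 J3 J4 J5 J6 J7 J8 J9.
J1: 0→24, due 104, tardiness 0
J2: 24→29, due 84, tardiness 0
J3: 29→50, due 81, tardiness 0
J4: 50→76, due 72, tardiness 4
J5: 76→87, due 83, tardiness 4
J6: 87→97, due 145, tardiness 0
J7: 97→109, due 67, tardiness 42
J8: 109→122, due 140, tardiness 0
J9: 122→149, due 112, tardiness 37
Late samples: 4.

4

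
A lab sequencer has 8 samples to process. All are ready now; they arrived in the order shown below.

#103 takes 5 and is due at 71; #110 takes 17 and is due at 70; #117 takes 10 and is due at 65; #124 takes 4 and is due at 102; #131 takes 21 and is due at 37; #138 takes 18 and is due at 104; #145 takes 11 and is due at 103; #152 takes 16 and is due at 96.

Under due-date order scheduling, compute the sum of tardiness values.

0

EDD (increasing due date): #131 #117 #110 #103 #152 #124 #145 #138.
#131: 0→21, due 37, tardiness 0
#117: 21→31, due 65, tardiness 0
#110: 31→48, due 70, tardiness 0
#103: 48→53, due 71, tardiness 0
#152: 53→69, due 96, tardiness 0
#124: 69→73, due 102, tardiness 0
#145: 73→84, due 103, tardiness 0
#138: 84→102, due 104, tardiness 0
Sum = 0+0+0+0+0+0+0+0 = 0.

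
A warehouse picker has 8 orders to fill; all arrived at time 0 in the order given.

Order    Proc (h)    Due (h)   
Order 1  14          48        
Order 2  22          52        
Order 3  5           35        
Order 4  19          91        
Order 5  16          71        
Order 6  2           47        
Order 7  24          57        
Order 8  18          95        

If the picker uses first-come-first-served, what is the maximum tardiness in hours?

FIFO (arrival order): Order 1 Order 2 Order 3 Order 4 Order 5 Order 6 Order 7 Order 8.
Order 1: 0→14, due 48, tardiness 0
Order 2: 14→36, due 52, tardiness 0
Order 3: 36→41, due 35, tardiness 6
Order 4: 41→60, due 91, tardiness 0
Order 5: 60→76, due 71, tardiness 5
Order 6: 76→78, due 47, tardiness 31
Order 7: 78→102, due 57, tardiness 45
Order 8: 102→120, due 95, tardiness 25
Maximum = 45.

45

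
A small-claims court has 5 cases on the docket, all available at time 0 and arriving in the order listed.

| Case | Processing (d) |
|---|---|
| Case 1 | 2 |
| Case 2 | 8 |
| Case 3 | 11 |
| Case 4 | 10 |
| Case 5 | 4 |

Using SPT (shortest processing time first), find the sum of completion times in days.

SPT (increasing processing time): Case 1 Case 5 Case 2 Case 4 Case 3.
Case 1: 0→2
Case 5: 2→6
Case 2: 6→14
Case 4: 14→24
Case 3: 24→35
Sum = 2+6+14+24+35 = 81.

81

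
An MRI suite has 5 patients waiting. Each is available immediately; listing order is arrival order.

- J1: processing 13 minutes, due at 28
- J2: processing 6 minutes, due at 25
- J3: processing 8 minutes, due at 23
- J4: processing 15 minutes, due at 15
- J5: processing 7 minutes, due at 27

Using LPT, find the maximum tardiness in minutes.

24

LPT (decreasing processing time): J4 J1 J3 J5 J2.
J4: 0→15, due 15, tardiness 0
J1: 15→28, due 28, tardiness 0
J3: 28→36, due 23, tardiness 13
J5: 36→43, due 27, tardiness 16
J2: 43→49, due 25, tardiness 24
Maximum = 24.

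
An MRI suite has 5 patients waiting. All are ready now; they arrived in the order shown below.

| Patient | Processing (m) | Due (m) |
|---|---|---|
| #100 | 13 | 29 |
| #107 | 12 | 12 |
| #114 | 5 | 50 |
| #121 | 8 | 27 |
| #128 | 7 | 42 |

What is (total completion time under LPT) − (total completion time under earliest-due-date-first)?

LPT (decreasing processing time): #100 #107 #121 #128 #114.
#100: 0→13
#107: 13→25
#121: 25→33
#128: 33→40
#114: 40→45
Sum = 13+25+33+40+45 = 156.
EDD (increasing due date): #107 #121 #100 #128 #114.
#107: 0→12
#121: 12→20
#100: 20→33
#128: 33→40
#114: 40→45
Sum = 12+20+33+40+45 = 150.
Difference = 156 − 150 = 6.

6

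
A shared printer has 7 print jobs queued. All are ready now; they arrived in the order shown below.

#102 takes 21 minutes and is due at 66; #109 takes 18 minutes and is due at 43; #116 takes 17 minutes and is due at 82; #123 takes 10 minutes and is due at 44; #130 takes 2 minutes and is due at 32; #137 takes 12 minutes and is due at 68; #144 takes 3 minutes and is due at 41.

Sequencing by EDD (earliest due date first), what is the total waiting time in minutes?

183

EDD (increasing due date): #130 #144 #109 #123 #102 #137 #116.
#130: waits 0, runs 0→2
#144: waits 2, runs 2→5
#109: waits 5, runs 5→23
#123: waits 23, runs 23→33
#102: waits 33, runs 33→54
#137: waits 54, runs 54→66
#116: waits 66, runs 66→83
Sum = 0+2+5+23+33+54+66 = 183.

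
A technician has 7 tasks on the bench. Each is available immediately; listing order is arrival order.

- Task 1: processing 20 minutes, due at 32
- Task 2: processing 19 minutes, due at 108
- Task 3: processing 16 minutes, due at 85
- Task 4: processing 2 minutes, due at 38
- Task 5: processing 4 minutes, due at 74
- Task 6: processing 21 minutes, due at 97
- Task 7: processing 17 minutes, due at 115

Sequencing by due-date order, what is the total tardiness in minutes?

0

EDD (increasing due date): Task 1 Task 4 Task 5 Task 3 Task 6 Task 2 Task 7.
Task 1: 0→20, due 32, tardiness 0
Task 4: 20→22, due 38, tardiness 0
Task 5: 22→26, due 74, tardiness 0
Task 3: 26→42, due 85, tardiness 0
Task 6: 42→63, due 97, tardiness 0
Task 2: 63→82, due 108, tardiness 0
Task 7: 82→99, due 115, tardiness 0
Sum = 0+0+0+0+0+0+0 = 0.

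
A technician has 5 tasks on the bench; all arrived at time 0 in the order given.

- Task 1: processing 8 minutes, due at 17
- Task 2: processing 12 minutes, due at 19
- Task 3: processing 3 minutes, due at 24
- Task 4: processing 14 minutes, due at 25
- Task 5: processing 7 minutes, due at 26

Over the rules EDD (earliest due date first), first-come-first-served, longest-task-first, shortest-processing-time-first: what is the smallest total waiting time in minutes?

61

EDD (increasing due date): Task 1 Task 2 Task 3 Task 4 Task 5.
Task 1: waits 0, runs 0→8
Task 2: waits 8, runs 8→20
Task 3: waits 20, runs 20→23
Task 4: waits 23, runs 23→37
Task 5: waits 37, runs 37→44
Sum = 0+8+20+23+37 = 88.
FIFO (arrival order): Task 1 Task 2 Task 3 Task 4 Task 5.
Task 1: waits 0, runs 0→8
Task 2: waits 8, runs 8→20
Task 3: waits 20, runs 20→23
Task 4: waits 23, runs 23→37
Task 5: waits 37, runs 37→44
Sum = 0+8+20+23+37 = 88.
LPT (decreasing processing time): Task 4 Task 2 Task 1 Task 5 Task 3.
Task 4: waits 0, runs 0→14
Task 2: waits 14, runs 14→26
Task 1: waits 26, runs 26→34
Task 5: waits 34, runs 34→41
Task 3: waits 41, runs 41→44
Sum = 0+14+26+34+41 = 115.
SPT (increasing processing time): Task 3 Task 5 Task 1 Task 2 Task 4.
Task 3: waits 0, runs 0→3
Task 5: waits 3, runs 3→10
Task 1: waits 10, runs 10→18
Task 2: waits 18, runs 18→30
Task 4: waits 30, runs 30→44
Sum = 0+3+10+18+30 = 61.
EDD 88, FIFO 88, LPT 115, SPT 61 → minimum 61.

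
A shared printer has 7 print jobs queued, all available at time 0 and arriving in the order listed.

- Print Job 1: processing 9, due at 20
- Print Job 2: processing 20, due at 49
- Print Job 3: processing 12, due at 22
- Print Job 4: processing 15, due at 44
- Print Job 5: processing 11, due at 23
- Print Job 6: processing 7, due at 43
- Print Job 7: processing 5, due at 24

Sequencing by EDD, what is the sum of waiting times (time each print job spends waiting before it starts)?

EDD (increasing due date): Print Job 1 Print Job 3 Print Job 5 Print Job 7 Print Job 6 Print Job 4 Print Job 2.
Print Job 1: waits 0, runs 0→9
Print Job 3: waits 9, runs 9→21
Print Job 5: waits 21, runs 21→32
Print Job 7: waits 32, runs 32→37
Print Job 6: waits 37, runs 37→44
Print Job 4: waits 44, runs 44→59
Print Job 2: waits 59, runs 59→79
Sum = 0+9+21+32+37+44+59 = 202.

202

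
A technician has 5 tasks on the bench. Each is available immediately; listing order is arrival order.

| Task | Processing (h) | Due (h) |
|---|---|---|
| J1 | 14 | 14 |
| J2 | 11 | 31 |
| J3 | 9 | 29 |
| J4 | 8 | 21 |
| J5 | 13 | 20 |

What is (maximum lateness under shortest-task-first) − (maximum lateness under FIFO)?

6

SPT (increasing processing time): J4 J3 J2 J5 J1.
J4: 0→8, due 21, lateness -13
J3: 8→17, due 29, lateness -12
J2: 17→28, due 31, lateness -3
J5: 28→41, due 20, lateness 21
J1: 41→55, due 14, lateness 41
Maximum = 41.
FIFO (arrival order): J1 J2 J3 J4 J5.
J1: 0→14, due 14, lateness 0
J2: 14→25, due 31, lateness -6
J3: 25→34, due 29, lateness 5
J4: 34→42, due 21, lateness 21
J5: 42→55, due 20, lateness 35
Maximum = 35.
Difference = 41 − 35 = 6.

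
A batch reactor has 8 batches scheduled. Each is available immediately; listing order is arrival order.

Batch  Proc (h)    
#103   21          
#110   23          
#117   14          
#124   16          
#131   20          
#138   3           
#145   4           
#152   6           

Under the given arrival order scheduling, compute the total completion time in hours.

596

FIFO (arrival order): #103 #110 #117 #124 #131 #138 #145 #152.
#103: 0→21
#110: 21→44
#117: 44→58
#124: 58→74
#131: 74→94
#138: 94→97
#145: 97→101
#152: 101→107
Sum = 21+44+58+74+94+97+101+107 = 596.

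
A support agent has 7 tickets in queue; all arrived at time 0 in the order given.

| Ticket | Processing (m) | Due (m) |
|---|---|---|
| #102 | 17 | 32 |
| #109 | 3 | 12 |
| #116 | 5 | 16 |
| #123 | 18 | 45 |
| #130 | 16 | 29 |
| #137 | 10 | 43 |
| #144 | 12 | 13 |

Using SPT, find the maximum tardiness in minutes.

SPT (increasing processing time): #109 #116 #137 #144 #130 #102 #123.
#109: 0→3, due 12, tardiness 0
#116: 3→8, due 16, tardiness 0
#137: 8→18, due 43, tardiness 0
#144: 18→30, due 13, tardiness 17
#130: 30→46, due 29, tardiness 17
#102: 46→63, due 32, tardiness 31
#123: 63→81, due 45, tardiness 36
Maximum = 36.

36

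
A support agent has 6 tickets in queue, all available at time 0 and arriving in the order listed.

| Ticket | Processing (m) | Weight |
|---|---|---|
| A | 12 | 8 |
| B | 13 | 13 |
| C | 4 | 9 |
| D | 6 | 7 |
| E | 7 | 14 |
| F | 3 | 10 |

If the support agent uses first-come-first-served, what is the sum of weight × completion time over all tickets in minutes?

1965

FIFO (arrival order): A B C D E F.
A: finishes 12, weight 8, w·C = 96
B: finishes 25, weight 13, w·C = 325
C: finishes 29, weight 9, w·C = 261
D: finishes 35, weight 7, w·C = 245
E: finishes 42, weight 14, w·C = 588
F: finishes 45, weight 10, w·C = 450
Sum = 96+325+261+245+588+450 = 1965.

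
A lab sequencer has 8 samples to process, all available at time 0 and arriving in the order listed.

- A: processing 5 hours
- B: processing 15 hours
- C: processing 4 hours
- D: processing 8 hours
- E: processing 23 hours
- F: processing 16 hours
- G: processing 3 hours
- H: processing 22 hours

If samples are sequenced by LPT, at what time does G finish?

96

LPT (decreasing processing time): E H F B D A C G.
E: 0→23
H: 23→45
F: 45→61
B: 61→76
D: 76→84
A: 84→89
C: 89→93
G: 93→96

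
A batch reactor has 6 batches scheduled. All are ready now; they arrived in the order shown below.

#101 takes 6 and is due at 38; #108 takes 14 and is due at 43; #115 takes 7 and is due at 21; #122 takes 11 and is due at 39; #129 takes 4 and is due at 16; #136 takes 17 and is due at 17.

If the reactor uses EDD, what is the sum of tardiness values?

33

EDD (increasing due date): #129 #136 #115 #101 #122 #108.
#129: 0→4, due 16, tardiness 0
#136: 4→21, due 17, tardiness 4
#115: 21→28, due 21, tardiness 7
#101: 28→34, due 38, tardiness 0
#122: 34→45, due 39, tardiness 6
#108: 45→59, due 43, tardiness 16
Sum = 0+4+7+0+6+16 = 33.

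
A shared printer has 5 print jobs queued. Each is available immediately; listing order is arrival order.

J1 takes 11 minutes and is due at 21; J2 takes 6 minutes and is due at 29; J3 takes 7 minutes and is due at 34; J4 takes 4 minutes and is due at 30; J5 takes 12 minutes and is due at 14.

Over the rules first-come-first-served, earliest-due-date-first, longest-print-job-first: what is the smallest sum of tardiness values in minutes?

11

FIFO (arrival order): J1 J2 J3 J4 J5.
J1: 0→11, due 21, tardiness 0
J2: 11→17, due 29, tardiness 0
J3: 17→24, due 34, tardiness 0
J4: 24→28, due 30, tardiness 0
J5: 28→40, due 14, tardiness 26
Sum = 0+0+0+0+26 = 26.
EDD (increasing due date): J5 J1 J2 J4 J3.
J5: 0→12, due 14, tardiness 0
J1: 12→23, due 21, tardiness 2
J2: 23→29, due 29, tardiness 0
J4: 29→33, due 30, tardiness 3
J3: 33→40, due 34, tardiness 6
Sum = 0+2+0+3+6 = 11.
LPT (decreasing processing time): J5 J1 J3 J2 J4.
J5: 0→12, due 14, tardiness 0
J1: 12→23, due 21, tardiness 2
J3: 23→30, due 34, tardiness 0
J2: 30→36, due 29, tardiness 7
J4: 36→40, due 30, tardiness 10
Sum = 0+2+0+7+10 = 19.
FIFO 26, EDD 11, LPT 19 → minimum 11.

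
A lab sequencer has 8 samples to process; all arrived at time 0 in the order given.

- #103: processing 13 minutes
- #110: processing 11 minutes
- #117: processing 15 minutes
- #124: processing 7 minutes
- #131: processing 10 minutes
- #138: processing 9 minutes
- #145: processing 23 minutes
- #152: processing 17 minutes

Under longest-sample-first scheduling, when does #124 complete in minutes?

105

LPT (decreasing processing time): #145 #152 #117 #103 #110 #131 #138 #124.
#145: 0→23
#152: 23→40
#117: 40→55
#103: 55→68
#110: 68→79
#131: 79→89
#138: 89→98
#124: 98→105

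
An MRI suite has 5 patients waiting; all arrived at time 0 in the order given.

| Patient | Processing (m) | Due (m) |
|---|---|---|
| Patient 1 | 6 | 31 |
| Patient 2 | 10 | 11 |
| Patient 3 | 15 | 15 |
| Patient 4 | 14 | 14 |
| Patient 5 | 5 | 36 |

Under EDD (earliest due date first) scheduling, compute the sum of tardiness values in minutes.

EDD (increasing due date): Patient 2 Patient 4 Patient 3 Patient 1 Patient 5.
Patient 2: 0→10, due 11, tardiness 0
Patient 4: 10→24, due 14, tardiness 10
Patient 3: 24→39, due 15, tardiness 24
Patient 1: 39→45, due 31, tardiness 14
Patient 5: 45→50, due 36, tardiness 14
Sum = 0+10+24+14+14 = 62.

62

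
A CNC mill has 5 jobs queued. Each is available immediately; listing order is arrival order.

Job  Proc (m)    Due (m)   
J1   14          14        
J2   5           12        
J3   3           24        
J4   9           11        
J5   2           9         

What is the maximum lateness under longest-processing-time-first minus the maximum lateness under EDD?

8

LPT (decreasing processing time): J1 J4 J2 J3 J5.
J1: 0→14, due 14, lateness 0
J4: 14→23, due 11, lateness 12
J2: 23→28, due 12, lateness 16
J3: 28→31, due 24, lateness 7
J5: 31→33, due 9, lateness 24
Maximum = 24.
EDD (increasing due date): J5 J4 J2 J1 J3.
J5: 0→2, due 9, lateness -7
J4: 2→11, due 11, lateness 0
J2: 11→16, due 12, lateness 4
J1: 16→30, due 14, lateness 16
J3: 30→33, due 24, lateness 9
Maximum = 16.
Difference = 24 − 16 = 8.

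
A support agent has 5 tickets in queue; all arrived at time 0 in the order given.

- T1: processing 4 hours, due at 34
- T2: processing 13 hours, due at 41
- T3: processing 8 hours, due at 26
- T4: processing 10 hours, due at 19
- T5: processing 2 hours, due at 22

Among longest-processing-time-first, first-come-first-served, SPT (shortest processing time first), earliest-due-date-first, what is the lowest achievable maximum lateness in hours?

-4

LPT (decreasing processing time): T2 T4 T3 T1 T5.
T2: 0→13, due 41, lateness -28
T4: 13→23, due 19, lateness 4
T3: 23→31, due 26, lateness 5
T1: 31→35, due 34, lateness 1
T5: 35→37, due 22, lateness 15
Maximum = 15.
FIFO (arrival order): T1 T2 T3 T4 T5.
T1: 0→4, due 34, lateness -30
T2: 4→17, due 41, lateness -24
T3: 17→25, due 26, lateness -1
T4: 25→35, due 19, lateness 16
T5: 35→37, due 22, lateness 15
Maximum = 16.
SPT (increasing processing time): T5 T1 T3 T4 T2.
T5: 0→2, due 22, lateness -20
T1: 2→6, due 34, lateness -28
T3: 6→14, due 26, lateness -12
T4: 14→24, due 19, lateness 5
T2: 24→37, due 41, lateness -4
Maximum = 5.
EDD (increasing due date): T4 T5 T3 T1 T2.
T4: 0→10, due 19, lateness -9
T5: 10→12, due 22, lateness -10
T3: 12→20, due 26, lateness -6
T1: 20→24, due 34, lateness -10
T2: 24→37, due 41, lateness -4
Maximum = -4.
LPT 15, FIFO 16, SPT 5, EDD -4 → minimum -4.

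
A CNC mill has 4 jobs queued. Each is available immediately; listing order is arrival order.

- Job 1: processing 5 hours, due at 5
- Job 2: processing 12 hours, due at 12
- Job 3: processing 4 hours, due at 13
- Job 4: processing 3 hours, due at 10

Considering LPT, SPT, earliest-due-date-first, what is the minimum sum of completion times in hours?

LPT (decreasing processing time): Job 2 Job 1 Job 3 Job 4.
Job 2: 0→12
Job 1: 12→17
Job 3: 17→21
Job 4: 21→24
Sum = 12+17+21+24 = 74.
SPT (increasing processing time): Job 4 Job 3 Job 1 Job 2.
Job 4: 0→3
Job 3: 3→7
Job 1: 7→12
Job 2: 12→24
Sum = 3+7+12+24 = 46.
EDD (increasing due date): Job 1 Job 4 Job 2 Job 3.
Job 1: 0→5
Job 4: 5→8
Job 2: 8→20
Job 3: 20→24
Sum = 5+8+20+24 = 57.
LPT 74, SPT 46, EDD 57 → minimum 46.

46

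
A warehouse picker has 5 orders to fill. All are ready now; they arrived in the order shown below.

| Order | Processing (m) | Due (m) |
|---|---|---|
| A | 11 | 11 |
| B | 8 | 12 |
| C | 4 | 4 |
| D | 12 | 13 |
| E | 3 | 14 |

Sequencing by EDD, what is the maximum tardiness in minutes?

24

EDD (increasing due date): C A B D E.
C: 0→4, due 4, tardiness 0
A: 4→15, due 11, tardiness 4
B: 15→23, due 12, tardiness 11
D: 23→35, due 13, tardiness 22
E: 35→38, due 14, tardiness 24
Maximum = 24.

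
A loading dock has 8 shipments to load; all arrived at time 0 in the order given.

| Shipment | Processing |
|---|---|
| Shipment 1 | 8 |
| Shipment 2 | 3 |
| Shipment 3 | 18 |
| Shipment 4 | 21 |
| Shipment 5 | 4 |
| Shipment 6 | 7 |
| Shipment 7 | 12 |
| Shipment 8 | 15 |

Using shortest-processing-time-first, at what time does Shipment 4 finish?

SPT (increasing processing time): Shipment 2 Shipment 5 Shipment 6 Shipment 1 Shipment 7 Shipment 8 Shipment 3 Shipment 4.
Shipment 2: 0→3
Shipment 5: 3→7
Shipment 6: 7→14
Shipment 1: 14→22
Shipment 7: 22→34
Shipment 8: 34→49
Shipment 3: 49→67
Shipment 4: 67→88

88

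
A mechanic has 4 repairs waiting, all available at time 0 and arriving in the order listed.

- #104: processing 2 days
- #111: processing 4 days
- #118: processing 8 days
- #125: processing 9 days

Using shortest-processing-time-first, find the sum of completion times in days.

45

SPT (increasing processing time): #104 #111 #118 #125.
#104: 0→2
#111: 2→6
#118: 6→14
#125: 14→23
Sum = 2+6+14+23 = 45.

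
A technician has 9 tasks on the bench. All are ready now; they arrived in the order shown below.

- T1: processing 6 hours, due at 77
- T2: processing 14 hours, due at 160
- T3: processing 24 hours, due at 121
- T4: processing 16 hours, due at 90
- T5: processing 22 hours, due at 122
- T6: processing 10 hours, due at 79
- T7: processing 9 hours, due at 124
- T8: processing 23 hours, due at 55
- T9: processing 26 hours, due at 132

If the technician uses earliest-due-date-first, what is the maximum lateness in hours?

EDD (increasing due date): T8 T1 T6 T4 T3 T5 T7 T9 T2.
T8: 0→23, due 55, lateness -32
T1: 23→29, due 77, lateness -48
T6: 29→39, due 79, lateness -40
T4: 39→55, due 90, lateness -35
T3: 55→79, due 121, lateness -42
T5: 79→101, due 122, lateness -21
T7: 101→110, due 124, lateness -14
T9: 110→136, due 132, lateness 4
T2: 136→150, due 160, lateness -10
Maximum = 4.

4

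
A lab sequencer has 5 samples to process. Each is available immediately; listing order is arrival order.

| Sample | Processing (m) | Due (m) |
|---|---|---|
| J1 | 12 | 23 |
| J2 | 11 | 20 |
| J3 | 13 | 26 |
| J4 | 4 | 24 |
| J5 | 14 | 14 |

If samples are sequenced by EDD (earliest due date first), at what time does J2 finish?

EDD (increasing due date): J5 J2 J1 J4 J3.
J5: 0→14
J2: 14→25

25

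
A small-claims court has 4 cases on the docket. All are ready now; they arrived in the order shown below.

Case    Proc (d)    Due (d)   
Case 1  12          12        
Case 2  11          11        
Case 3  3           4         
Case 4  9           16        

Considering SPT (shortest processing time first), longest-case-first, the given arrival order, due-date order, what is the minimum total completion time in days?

73

SPT (increasing processing time): Case 3 Case 4 Case 2 Case 1.
Case 3: 0→3
Case 4: 3→12
Case 2: 12→23
Case 1: 23→35
Sum = 3+12+23+35 = 73.
LPT (decreasing processing time): Case 1 Case 2 Case 4 Case 3.
Case 1: 0→12
Case 2: 12→23
Case 4: 23→32
Case 3: 32→35
Sum = 12+23+32+35 = 102.
FIFO (arrival order): Case 1 Case 2 Case 3 Case 4.
Case 1: 0→12
Case 2: 12→23
Case 3: 23→26
Case 4: 26→35
Sum = 12+23+26+35 = 96.
EDD (increasing due date): Case 3 Case 2 Case 1 Case 4.
Case 3: 0→3
Case 2: 3→14
Case 1: 14→26
Case 4: 26→35
Sum = 3+14+26+35 = 78.
SPT 73, LPT 102, FIFO 96, EDD 78 → minimum 73.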